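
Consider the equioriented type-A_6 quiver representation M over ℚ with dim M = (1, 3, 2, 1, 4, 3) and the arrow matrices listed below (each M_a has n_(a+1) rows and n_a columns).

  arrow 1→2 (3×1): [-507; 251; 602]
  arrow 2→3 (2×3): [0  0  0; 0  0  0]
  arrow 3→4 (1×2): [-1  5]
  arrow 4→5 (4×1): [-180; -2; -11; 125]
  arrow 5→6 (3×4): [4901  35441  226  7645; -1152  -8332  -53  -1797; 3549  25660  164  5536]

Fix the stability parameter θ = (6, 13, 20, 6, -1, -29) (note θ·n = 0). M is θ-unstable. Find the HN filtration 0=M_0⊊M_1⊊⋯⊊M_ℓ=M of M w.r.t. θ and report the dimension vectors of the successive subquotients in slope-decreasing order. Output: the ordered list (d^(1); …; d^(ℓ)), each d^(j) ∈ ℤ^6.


Interval decomposition of M: I[1,2], I[2,2]^2, I[3,3], I[3,6], I[5,5], I[5,6]^2.
HN type (ℓ=5): μ^(1)=20; μ^(2)=13; μ^(3)=6; μ^(4)=-1; μ^(5)=-15

((0, 0, 1, 0, 0, 0); (0, 3, 0, 0, 0, 0); (1, 0, 0, 0, 0, 0); (0, 0, 1, 1, 2, 1); (0, 0, 0, 0, 2, 2))


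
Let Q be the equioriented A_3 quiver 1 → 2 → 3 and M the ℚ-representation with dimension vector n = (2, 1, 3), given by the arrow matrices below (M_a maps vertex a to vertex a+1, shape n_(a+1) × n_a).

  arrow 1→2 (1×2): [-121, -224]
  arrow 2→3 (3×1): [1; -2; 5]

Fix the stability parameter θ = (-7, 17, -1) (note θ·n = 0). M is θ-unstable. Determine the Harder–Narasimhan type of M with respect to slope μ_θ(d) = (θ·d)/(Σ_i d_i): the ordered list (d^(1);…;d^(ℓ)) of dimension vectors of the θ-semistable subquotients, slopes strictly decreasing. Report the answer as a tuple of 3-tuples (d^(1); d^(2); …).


Interval decomposition of M: I[1,1], I[1,3], I[3,3]^2.
HN type (ℓ=3): μ^(1)=8; μ^(2)=-1; μ^(3)=-7

((0, 1, 1); (0, 0, 2); (2, 0, 0))


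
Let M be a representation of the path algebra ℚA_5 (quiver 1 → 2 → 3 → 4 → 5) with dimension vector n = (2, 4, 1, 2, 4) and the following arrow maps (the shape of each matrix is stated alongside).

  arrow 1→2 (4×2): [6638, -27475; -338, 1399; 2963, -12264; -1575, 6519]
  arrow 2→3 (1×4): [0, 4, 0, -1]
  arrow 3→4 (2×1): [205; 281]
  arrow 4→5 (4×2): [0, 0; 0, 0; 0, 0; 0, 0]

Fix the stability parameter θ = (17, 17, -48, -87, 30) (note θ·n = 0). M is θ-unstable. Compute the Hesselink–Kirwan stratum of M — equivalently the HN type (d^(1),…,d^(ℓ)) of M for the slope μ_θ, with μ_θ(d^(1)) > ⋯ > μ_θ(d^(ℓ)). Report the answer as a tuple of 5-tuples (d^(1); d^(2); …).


Barcode: M ≅ I[1,2], I[1,4], I[2,2]^2, I[4,4], I[5,5]^4. HN layers by μ_θ (4 steps, strictly decreasing):
  μ^(1)=30; μ^(2)=17; μ^(3)=-101/4; μ^(4)=-87

((0, 0, 0, 0, 4); (1, 3, 0, 0, 0); (1, 1, 1, 1, 0); (0, 0, 0, 1, 0))


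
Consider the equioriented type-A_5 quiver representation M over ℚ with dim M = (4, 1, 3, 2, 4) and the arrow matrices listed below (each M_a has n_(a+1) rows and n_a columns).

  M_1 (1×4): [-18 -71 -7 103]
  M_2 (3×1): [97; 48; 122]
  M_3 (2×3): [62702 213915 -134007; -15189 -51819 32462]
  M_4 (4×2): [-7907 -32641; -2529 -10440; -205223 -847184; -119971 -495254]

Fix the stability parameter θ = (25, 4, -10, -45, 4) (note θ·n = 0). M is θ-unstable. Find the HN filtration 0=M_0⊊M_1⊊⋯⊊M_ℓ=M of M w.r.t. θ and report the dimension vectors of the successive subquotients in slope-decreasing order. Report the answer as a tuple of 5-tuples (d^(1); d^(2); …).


Barcode: M ≅ I[1,1]^3, I[1,5], I[3,3], I[3,5], I[5,5]^2. HN layers by μ_θ (5 steps, strictly decreasing):
  μ^(1)=25; μ^(2)=4; μ^(3)=-13/2; μ^(4)=-10; μ^(5)=-55/2

((3, 0, 0, 0, 0); (0, 0, 0, 0, 4); (1, 1, 1, 1, 0); (0, 0, 1, 0, 0); (0, 0, 1, 1, 0))


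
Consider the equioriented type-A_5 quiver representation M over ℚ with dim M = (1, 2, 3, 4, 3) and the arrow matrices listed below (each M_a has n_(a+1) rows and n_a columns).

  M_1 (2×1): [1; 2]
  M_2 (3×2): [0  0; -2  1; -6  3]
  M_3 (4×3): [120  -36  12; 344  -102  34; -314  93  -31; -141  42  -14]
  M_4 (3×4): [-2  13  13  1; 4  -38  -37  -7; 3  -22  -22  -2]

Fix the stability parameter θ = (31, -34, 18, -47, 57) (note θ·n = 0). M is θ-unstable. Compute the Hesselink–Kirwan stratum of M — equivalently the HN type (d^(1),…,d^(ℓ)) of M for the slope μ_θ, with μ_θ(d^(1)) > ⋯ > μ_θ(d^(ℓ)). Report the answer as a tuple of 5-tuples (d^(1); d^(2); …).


Barcode: M ≅ I[1,2], I[2,3], I[3,5]^2, I[4,4], I[4,5]. HN layers by μ_θ (6 steps, strictly decreasing):
  μ^(1)=57; μ^(2)=18; μ^(3)=-3/2; μ^(4)=-29/2; μ^(5)=-34; μ^(6)=-47

((0, 0, 0, 0, 3); (0, 0, 1, 0, 0); (1, 1, 0, 0, 0); (0, 0, 2, 2, 0); (0, 1, 0, 0, 0); (0, 0, 0, 2, 0))


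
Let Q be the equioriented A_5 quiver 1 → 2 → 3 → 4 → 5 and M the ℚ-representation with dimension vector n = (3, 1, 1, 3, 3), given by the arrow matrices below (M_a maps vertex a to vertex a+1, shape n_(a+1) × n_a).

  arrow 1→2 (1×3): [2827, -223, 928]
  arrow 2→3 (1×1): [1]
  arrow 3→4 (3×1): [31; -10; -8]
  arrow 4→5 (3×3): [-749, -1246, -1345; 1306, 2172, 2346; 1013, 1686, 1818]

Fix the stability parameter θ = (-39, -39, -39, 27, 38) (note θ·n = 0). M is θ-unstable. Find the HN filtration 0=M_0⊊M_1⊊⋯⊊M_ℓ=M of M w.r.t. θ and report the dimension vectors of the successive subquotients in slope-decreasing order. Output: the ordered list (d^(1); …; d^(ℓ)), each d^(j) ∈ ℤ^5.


Via rank(M_{q-1}∘⋯∘M_p): M ≅ I[1,1]^2, I[1,5], I[4,4], I[4,5], I[5,5].
μ_θ-semistable layers: μ^(1)=38; μ^(2)=27; μ^(3)=-39

((0, 0, 0, 0, 3); (0, 0, 0, 3, 0); (3, 1, 1, 0, 0))


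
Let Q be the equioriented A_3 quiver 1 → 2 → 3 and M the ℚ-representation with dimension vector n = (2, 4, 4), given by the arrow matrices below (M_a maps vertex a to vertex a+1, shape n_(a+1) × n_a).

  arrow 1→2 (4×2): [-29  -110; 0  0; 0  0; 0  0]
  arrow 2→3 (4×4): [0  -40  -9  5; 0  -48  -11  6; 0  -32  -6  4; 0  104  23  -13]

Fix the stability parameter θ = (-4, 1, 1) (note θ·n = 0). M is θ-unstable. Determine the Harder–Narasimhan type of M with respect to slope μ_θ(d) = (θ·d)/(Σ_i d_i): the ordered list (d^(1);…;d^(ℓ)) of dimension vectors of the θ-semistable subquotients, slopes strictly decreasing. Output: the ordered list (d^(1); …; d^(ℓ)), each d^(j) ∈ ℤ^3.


Interval decomposition of M: I[1,1], I[1,2], I[2,2], I[2,3]^2, I[3,3]^2.
HN type (ℓ=2): μ^(1)=1; μ^(2)=-4

((0, 4, 4); (2, 0, 0))


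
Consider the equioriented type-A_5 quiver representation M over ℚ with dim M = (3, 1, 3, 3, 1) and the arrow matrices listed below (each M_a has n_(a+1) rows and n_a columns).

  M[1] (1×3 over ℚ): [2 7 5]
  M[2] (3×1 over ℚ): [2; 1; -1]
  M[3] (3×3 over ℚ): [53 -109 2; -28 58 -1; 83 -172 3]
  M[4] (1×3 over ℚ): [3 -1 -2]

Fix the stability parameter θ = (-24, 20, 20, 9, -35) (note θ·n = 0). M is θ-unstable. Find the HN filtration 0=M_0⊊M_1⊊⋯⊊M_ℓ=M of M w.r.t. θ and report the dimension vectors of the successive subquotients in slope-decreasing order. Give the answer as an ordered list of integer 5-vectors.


Interval decomposition of M: I[1,1]^2, I[1,4], I[3,4], I[3,5].
HN type (ℓ=4): μ^(1)=49/3; μ^(2)=29/2; μ^(3)=-2; μ^(4)=-24

((0, 1, 1, 1, 0); (0, 0, 1, 1, 0); (0, 0, 1, 1, 1); (3, 0, 0, 0, 0))


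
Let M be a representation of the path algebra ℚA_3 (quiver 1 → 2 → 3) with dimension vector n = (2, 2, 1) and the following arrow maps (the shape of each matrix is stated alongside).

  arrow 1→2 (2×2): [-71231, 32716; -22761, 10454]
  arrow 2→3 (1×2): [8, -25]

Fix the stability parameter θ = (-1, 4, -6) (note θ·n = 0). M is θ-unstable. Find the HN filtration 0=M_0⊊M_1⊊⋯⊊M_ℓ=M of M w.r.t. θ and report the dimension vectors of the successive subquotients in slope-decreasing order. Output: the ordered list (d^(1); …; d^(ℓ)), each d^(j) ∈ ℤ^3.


Via rank(M_{q-1}∘⋯∘M_p): M ≅ I[1,2], I[1,3].
μ_θ-semistable layers: μ^(1)=4; μ^(2)=-1

((0, 1, 0); (2, 1, 1))


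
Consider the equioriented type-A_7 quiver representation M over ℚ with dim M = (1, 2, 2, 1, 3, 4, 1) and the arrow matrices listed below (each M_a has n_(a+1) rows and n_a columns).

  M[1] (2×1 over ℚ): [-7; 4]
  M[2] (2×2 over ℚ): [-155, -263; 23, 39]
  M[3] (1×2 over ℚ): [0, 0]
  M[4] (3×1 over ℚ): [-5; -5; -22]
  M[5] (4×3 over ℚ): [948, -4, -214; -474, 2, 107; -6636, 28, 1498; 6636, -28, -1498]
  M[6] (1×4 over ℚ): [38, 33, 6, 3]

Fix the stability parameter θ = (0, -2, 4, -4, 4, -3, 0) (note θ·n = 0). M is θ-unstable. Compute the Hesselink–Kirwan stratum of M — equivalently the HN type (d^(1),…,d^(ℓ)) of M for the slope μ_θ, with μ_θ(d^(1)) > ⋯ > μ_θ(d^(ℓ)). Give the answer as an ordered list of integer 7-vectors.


Interval decomposition of M: I[1,3], I[2,3], I[4,7], I[5,5]^2, I[6,6]^3.
HN type (ℓ=6): μ^(1)=4; μ^(2)=1/3; μ^(3)=-1; μ^(4)=-2; μ^(5)=-3; μ^(6)=-4

((0, 0, 2, 0, 2, 0, 0); (0, 0, 0, 0, 1, 1, 1); (1, 1, 0, 0, 0, 0, 0); (0, 1, 0, 0, 0, 0, 0); (0, 0, 0, 0, 0, 3, 0); (0, 0, 0, 1, 0, 0, 0))


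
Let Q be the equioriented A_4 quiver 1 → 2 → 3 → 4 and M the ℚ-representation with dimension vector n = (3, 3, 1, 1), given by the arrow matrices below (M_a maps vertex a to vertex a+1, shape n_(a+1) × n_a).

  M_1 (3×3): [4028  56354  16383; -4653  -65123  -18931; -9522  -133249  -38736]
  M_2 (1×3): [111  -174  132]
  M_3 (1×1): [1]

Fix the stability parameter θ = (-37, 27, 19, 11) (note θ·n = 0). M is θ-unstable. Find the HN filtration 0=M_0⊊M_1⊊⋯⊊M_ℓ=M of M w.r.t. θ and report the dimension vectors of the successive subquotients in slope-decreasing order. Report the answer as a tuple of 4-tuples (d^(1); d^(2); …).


Barcode: M ≅ I[1,2]^2, I[1,4]. HN layers by μ_θ (3 steps, strictly decreasing):
  μ^(1)=27; μ^(2)=19; μ^(3)=-37

((0, 2, 0, 0); (0, 1, 1, 1); (3, 0, 0, 0))


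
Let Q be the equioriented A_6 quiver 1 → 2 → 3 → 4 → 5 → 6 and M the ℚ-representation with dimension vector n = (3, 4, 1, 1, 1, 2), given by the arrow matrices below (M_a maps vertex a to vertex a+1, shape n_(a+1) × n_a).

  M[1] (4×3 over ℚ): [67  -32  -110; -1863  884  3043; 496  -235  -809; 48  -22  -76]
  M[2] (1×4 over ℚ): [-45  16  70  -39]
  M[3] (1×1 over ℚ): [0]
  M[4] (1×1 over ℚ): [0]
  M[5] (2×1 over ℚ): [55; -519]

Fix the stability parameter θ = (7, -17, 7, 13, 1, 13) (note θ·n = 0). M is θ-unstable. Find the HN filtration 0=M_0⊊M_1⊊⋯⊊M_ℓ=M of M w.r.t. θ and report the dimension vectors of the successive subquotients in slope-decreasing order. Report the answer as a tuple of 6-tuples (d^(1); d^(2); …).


Interval decomposition of M: I[1,2]^2, I[1,3], I[2,2], I[4,4], I[5,6], I[6,6].
HN type (ℓ=5): μ^(1)=13; μ^(2)=7; μ^(3)=1; μ^(4)=-5; μ^(5)=-17

((0, 0, 0, 1, 0, 2); (0, 0, 1, 0, 0, 0); (0, 0, 0, 0, 1, 0); (3, 3, 0, 0, 0, 0); (0, 1, 0, 0, 0, 0))


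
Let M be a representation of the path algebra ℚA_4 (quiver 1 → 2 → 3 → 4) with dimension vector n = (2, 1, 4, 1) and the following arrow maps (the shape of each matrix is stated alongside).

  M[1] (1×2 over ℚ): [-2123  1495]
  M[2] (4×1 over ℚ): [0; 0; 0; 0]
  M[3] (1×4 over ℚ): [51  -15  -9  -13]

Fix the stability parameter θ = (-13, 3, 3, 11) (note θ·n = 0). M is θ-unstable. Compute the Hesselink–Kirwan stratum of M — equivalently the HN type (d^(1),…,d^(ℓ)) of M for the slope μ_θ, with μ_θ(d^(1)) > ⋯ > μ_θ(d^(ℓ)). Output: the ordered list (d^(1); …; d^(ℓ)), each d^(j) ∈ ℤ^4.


Barcode: M ≅ I[1,1], I[1,2], I[3,3]^3, I[3,4]. HN layers by μ_θ (3 steps, strictly decreasing):
  μ^(1)=11; μ^(2)=3; μ^(3)=-13

((0, 0, 0, 1); (0, 1, 4, 0); (2, 0, 0, 0))


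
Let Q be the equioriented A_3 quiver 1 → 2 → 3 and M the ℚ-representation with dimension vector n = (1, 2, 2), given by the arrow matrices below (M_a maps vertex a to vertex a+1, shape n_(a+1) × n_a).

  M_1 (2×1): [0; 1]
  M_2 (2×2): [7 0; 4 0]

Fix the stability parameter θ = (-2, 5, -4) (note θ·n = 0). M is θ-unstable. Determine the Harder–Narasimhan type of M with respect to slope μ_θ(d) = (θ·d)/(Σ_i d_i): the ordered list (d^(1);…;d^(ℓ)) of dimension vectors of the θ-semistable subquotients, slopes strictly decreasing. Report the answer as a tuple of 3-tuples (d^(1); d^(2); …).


Interval decomposition of M: I[1,2], I[2,3], I[3,3].
HN type (ℓ=4): μ^(1)=5; μ^(2)=1/2; μ^(3)=-2; μ^(4)=-4

((0, 1, 0); (0, 1, 1); (1, 0, 0); (0, 0, 1))


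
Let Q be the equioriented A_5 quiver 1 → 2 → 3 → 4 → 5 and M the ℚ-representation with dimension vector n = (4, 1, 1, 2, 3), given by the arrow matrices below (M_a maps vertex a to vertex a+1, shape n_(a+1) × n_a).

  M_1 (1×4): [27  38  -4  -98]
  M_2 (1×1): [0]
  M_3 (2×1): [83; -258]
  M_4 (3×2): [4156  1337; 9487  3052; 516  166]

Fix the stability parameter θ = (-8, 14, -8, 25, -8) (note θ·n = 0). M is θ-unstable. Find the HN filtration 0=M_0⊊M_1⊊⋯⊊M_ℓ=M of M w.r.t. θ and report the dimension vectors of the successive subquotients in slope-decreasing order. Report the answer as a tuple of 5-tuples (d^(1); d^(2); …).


Barcode: M ≅ I[1,1]^3, I[1,2], I[3,5], I[4,5], I[5,5]. HN layers by μ_θ (3 steps, strictly decreasing):
  μ^(1)=14; μ^(2)=17/2; μ^(3)=-8

((0, 1, 0, 0, 0); (0, 0, 0, 2, 2); (4, 0, 1, 0, 1))


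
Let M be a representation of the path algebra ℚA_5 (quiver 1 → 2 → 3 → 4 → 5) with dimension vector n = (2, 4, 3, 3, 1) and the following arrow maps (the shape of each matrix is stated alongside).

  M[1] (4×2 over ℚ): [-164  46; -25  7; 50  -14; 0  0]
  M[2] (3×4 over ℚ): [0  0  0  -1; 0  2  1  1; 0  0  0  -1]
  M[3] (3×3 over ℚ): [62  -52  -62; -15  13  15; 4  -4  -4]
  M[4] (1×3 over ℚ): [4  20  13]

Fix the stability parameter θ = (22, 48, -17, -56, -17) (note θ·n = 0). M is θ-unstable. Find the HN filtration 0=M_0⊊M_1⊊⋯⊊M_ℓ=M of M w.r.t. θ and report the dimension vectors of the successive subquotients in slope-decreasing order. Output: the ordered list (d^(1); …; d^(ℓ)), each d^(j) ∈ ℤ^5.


Barcode: M ≅ I[1,2]^2, I[2,3], I[2,4], I[3,4], I[4,5]. HN layers by μ_θ (7 steps, strictly decreasing):
  μ^(1)=48; μ^(2)=22; μ^(3)=31/2; μ^(4)=-25/3; μ^(5)=-17; μ^(6)=-73/2; μ^(7)=-56

((0, 2, 0, 0, 0); (2, 0, 0, 0, 0); (0, 1, 1, 0, 0); (0, 1, 1, 1, 0); (0, 0, 0, 0, 1); (0, 0, 1, 1, 0); (0, 0, 0, 1, 0))


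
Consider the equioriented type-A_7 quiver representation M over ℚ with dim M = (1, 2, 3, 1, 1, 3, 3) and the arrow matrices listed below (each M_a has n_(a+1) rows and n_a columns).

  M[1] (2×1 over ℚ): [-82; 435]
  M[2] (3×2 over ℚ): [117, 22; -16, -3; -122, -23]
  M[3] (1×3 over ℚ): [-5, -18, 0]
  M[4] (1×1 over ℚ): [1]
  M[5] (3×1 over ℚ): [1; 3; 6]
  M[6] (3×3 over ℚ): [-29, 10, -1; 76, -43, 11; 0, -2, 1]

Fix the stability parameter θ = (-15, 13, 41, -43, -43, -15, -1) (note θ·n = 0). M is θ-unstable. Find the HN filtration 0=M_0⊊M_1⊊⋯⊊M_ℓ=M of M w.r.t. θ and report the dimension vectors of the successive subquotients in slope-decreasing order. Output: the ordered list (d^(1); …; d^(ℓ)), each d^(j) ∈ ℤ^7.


Barcode: M ≅ I[1,7], I[2,3], I[3,3], I[6,7]^2. HN layers by μ_θ (5 steps, strictly decreasing):
  μ^(1)=41; μ^(2)=13; μ^(3)=-1; μ^(4)=-47/5; μ^(5)=-15

((0, 0, 2, 0, 0, 0, 0); (0, 1, 0, 0, 0, 0, 0); (0, 0, 0, 0, 0, 0, 3); (0, 1, 1, 1, 1, 1, 0); (1, 0, 0, 0, 0, 2, 0))


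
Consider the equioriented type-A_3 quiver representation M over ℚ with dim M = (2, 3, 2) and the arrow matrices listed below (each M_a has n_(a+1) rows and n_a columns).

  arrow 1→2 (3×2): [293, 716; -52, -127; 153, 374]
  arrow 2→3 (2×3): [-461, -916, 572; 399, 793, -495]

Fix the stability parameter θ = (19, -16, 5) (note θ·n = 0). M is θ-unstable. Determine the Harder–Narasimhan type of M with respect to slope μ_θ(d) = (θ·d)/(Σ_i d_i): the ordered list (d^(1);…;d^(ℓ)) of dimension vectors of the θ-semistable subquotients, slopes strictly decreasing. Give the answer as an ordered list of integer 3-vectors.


Interval decomposition of M: I[1,3]^2, I[2,2].
HN type (ℓ=3): μ^(1)=5; μ^(2)=3/2; μ^(3)=-16

((0, 0, 2); (2, 2, 0); (0, 1, 0))


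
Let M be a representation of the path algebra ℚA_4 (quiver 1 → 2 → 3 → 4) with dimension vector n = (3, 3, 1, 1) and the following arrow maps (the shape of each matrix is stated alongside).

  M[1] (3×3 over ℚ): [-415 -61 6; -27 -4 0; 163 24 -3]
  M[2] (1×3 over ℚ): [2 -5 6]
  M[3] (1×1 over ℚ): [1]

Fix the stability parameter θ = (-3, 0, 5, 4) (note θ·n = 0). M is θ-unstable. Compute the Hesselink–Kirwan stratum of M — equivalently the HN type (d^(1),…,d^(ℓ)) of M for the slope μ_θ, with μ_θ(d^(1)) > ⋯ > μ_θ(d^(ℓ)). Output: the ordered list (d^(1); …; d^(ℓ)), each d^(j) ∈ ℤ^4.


Via rank(M_{q-1}∘⋯∘M_p): M ≅ I[1,2]^2, I[1,4].
μ_θ-semistable layers: μ^(1)=9/2; μ^(2)=0; μ^(3)=-3

((0, 0, 1, 1); (0, 3, 0, 0); (3, 0, 0, 0))


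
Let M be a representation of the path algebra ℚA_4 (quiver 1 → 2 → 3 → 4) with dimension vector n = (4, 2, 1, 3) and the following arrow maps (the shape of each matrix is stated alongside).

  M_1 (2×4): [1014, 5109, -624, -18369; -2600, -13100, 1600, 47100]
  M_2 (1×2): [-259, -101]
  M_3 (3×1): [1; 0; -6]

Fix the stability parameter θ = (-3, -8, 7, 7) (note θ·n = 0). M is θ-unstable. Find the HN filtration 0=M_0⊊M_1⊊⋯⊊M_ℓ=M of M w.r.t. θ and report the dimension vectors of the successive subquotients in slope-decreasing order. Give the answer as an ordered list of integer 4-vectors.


Via rank(M_{q-1}∘⋯∘M_p): M ≅ I[1,1]^3, I[1,4], I[2,2], I[4,4]^2.
μ_θ-semistable layers: μ^(1)=7; μ^(2)=-3; μ^(3)=-11/2; μ^(4)=-8

((0, 0, 1, 3); (3, 0, 0, 0); (1, 1, 0, 0); (0, 1, 0, 0))


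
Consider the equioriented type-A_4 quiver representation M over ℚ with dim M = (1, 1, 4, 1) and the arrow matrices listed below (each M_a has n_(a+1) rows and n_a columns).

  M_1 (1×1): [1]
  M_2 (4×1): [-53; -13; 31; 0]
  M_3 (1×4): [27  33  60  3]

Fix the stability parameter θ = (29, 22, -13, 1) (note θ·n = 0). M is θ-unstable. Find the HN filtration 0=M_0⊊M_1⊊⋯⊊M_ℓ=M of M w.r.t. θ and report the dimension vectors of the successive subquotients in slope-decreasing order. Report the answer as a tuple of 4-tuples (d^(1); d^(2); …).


Interval decomposition of M: I[1,3], I[3,3]^2, I[3,4].
HN type (ℓ=3): μ^(1)=38/3; μ^(2)=1; μ^(3)=-13

((1, 1, 1, 0); (0, 0, 0, 1); (0, 0, 3, 0))


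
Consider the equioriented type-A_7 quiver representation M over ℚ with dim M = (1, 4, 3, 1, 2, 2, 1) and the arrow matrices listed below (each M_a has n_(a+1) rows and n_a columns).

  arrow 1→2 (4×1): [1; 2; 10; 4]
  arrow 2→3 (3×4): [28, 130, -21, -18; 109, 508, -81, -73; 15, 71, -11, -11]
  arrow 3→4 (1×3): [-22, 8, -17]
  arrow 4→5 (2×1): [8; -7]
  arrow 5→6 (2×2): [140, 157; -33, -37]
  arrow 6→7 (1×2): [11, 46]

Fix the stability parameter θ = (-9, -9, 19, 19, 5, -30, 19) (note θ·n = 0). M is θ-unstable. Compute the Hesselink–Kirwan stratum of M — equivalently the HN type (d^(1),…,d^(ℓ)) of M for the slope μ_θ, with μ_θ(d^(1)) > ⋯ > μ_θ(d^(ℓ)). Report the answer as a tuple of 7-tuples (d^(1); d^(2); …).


Via rank(M_{q-1}∘⋯∘M_p): M ≅ I[1,7], I[2,2], I[2,3]^2, I[5,6].
μ_θ-semistable layers: μ^(1)=19; μ^(2)=13/4; μ^(3)=-9; μ^(4)=-25/2

((0, 0, 2, 0, 0, 0, 1); (0, 0, 1, 1, 1, 1, 0); (1, 4, 0, 0, 0, 0, 0); (0, 0, 0, 0, 1, 1, 0))


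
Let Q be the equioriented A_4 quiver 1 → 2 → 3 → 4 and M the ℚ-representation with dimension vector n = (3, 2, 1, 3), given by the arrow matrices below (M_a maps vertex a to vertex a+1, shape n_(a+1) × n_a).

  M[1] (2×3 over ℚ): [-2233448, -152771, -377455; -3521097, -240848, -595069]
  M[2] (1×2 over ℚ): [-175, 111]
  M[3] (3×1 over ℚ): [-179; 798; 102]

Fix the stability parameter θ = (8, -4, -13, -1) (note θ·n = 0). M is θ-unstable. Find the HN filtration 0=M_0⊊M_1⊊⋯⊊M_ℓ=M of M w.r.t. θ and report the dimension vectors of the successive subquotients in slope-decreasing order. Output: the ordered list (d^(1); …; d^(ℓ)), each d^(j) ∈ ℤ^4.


Interval decomposition of M: I[1,1], I[1,2], I[1,4], I[4,4]^2.
HN type (ℓ=4): μ^(1)=8; μ^(2)=2; μ^(3)=-1; μ^(4)=-3

((1, 0, 0, 0); (1, 1, 0, 0); (0, 0, 0, 3); (1, 1, 1, 0))


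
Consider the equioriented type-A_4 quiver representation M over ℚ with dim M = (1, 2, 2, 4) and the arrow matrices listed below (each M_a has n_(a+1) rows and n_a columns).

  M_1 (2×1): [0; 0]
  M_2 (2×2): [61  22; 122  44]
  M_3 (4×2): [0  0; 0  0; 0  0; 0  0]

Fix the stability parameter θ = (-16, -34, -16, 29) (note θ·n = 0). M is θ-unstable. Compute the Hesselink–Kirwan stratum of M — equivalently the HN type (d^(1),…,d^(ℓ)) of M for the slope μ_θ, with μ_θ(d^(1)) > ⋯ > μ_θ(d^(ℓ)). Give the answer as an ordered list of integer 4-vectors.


Via rank(M_{q-1}∘⋯∘M_p): M ≅ I[1,1], I[2,2], I[2,3], I[3,3], I[4,4]^4.
μ_θ-semistable layers: μ^(1)=29; μ^(2)=-16; μ^(3)=-34

((0, 0, 0, 4); (1, 0, 2, 0); (0, 2, 0, 0))


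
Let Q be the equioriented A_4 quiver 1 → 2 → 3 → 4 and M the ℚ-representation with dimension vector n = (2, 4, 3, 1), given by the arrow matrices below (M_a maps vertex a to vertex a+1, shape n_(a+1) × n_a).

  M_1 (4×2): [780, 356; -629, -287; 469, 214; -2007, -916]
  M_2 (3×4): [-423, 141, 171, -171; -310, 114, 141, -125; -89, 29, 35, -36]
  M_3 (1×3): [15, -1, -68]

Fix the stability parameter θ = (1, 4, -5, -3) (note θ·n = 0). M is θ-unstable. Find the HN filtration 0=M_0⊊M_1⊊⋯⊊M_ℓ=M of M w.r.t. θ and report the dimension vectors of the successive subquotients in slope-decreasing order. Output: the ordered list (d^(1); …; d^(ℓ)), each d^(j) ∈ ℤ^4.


Via rank(M_{q-1}∘⋯∘M_p): M ≅ I[1,3], I[1,4], I[2,2], I[2,3].
μ_θ-semistable layers: μ^(1)=4; μ^(2)=0; μ^(3)=-1/2; μ^(4)=-3/4

((0, 1, 0, 0); (1, 1, 1, 0); (0, 1, 1, 0); (1, 1, 1, 1))


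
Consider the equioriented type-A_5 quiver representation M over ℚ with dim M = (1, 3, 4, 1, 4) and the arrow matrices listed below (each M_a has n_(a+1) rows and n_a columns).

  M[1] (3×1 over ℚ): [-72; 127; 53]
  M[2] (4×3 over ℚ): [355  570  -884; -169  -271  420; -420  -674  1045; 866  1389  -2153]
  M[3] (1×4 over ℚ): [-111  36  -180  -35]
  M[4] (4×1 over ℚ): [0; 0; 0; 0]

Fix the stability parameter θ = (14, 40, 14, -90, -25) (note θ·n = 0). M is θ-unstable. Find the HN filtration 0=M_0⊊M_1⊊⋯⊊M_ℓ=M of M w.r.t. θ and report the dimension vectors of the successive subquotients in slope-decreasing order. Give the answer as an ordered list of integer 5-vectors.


Interval decomposition of M: I[1,4], I[2,3]^2, I[3,3], I[5,5]^4.
HN type (ℓ=4): μ^(1)=27; μ^(2)=14; μ^(3)=-11/2; μ^(4)=-25

((0, 2, 2, 0, 0); (0, 0, 1, 0, 0); (1, 1, 1, 1, 0); (0, 0, 0, 0, 4))


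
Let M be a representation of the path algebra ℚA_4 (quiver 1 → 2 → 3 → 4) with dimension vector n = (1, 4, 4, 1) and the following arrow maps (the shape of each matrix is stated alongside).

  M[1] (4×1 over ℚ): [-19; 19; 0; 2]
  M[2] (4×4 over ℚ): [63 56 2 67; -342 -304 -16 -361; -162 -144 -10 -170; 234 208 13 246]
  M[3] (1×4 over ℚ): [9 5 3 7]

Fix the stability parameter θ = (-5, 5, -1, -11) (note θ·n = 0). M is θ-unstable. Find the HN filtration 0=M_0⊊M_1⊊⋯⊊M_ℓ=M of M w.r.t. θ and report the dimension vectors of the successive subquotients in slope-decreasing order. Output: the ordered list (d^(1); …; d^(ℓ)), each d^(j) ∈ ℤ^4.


Via rank(M_{q-1}∘⋯∘M_p): M ≅ I[1,4], I[2,2], I[2,3]^2, I[3,3].
μ_θ-semistable layers: μ^(1)=5; μ^(2)=2; μ^(3)=-1; μ^(4)=-7/3; μ^(5)=-5

((0, 1, 0, 0); (0, 2, 2, 0); (0, 0, 1, 0); (0, 1, 1, 1); (1, 0, 0, 0))


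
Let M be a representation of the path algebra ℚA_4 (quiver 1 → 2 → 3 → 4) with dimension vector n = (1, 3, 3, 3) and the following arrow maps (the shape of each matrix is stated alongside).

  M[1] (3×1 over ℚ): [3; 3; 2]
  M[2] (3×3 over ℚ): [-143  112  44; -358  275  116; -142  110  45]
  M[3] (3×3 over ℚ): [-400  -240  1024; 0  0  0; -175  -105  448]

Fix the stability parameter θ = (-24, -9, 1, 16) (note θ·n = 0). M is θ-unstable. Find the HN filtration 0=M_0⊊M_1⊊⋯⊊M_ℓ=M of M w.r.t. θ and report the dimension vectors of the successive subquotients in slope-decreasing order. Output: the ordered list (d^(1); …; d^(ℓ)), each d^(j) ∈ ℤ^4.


Barcode: M ≅ I[1,4], I[2,3]^2, I[4,4]^2. HN layers by μ_θ (4 steps, strictly decreasing):
  μ^(1)=16; μ^(2)=1; μ^(3)=-9; μ^(4)=-24

((0, 0, 0, 3); (0, 0, 3, 0); (0, 3, 0, 0); (1, 0, 0, 0))


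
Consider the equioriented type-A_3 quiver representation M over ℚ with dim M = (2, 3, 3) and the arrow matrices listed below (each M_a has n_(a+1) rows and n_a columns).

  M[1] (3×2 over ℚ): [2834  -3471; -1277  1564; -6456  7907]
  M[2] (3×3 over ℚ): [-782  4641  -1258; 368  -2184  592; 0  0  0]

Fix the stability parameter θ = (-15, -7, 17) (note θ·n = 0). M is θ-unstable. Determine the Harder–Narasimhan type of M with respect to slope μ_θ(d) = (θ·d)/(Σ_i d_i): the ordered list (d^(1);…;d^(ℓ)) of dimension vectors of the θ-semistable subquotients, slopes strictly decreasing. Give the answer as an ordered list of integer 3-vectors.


Interval decomposition of M: I[1,2], I[1,3], I[2,2], I[3,3]^2.
HN type (ℓ=3): μ^(1)=17; μ^(2)=-7; μ^(3)=-15

((0, 0, 3); (0, 3, 0); (2, 0, 0))


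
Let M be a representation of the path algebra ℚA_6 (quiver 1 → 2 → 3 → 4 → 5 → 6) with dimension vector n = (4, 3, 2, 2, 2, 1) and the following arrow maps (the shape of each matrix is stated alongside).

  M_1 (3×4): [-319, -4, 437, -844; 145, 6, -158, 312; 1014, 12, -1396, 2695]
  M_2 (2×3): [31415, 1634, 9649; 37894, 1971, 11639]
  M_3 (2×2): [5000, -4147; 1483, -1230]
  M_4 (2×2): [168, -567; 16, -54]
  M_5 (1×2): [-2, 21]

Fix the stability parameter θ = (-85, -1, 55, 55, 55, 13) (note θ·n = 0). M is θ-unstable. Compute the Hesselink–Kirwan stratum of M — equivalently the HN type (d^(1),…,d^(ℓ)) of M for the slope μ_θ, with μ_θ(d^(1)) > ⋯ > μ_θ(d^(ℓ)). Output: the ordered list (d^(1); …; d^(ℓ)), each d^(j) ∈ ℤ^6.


Barcode: M ≅ I[1,1], I[1,2], I[1,4], I[1,5], I[5,6]. HN layers by μ_θ (4 steps, strictly decreasing):
  μ^(1)=55; μ^(2)=34; μ^(3)=-1; μ^(4)=-85

((0, 0, 2, 2, 1, 0); (0, 0, 0, 0, 1, 1); (0, 3, 0, 0, 0, 0); (4, 0, 0, 0, 0, 0))


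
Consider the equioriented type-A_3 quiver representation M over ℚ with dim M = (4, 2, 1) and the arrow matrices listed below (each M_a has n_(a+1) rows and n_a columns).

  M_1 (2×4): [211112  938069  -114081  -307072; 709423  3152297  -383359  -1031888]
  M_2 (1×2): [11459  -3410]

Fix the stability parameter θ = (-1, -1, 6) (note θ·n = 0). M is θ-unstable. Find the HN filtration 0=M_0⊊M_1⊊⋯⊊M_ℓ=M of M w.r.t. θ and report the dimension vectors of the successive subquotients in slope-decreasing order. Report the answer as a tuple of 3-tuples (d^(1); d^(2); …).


Interval decomposition of M: I[1,1]^2, I[1,2], I[1,3].
HN type (ℓ=2): μ^(1)=6; μ^(2)=-1

((0, 0, 1); (4, 2, 0))


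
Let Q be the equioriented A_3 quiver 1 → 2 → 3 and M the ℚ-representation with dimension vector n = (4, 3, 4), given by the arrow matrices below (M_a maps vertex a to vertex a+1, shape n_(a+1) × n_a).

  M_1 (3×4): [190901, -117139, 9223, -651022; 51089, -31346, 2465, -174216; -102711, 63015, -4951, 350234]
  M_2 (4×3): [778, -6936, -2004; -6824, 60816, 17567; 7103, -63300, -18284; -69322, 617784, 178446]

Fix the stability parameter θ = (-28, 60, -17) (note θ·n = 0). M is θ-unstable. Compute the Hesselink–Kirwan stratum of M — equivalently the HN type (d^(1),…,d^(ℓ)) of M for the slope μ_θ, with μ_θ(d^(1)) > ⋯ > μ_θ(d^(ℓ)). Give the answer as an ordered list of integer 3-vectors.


Barcode: M ≅ I[1,1], I[1,2], I[1,3]^2, I[3,3]^2. HN layers by μ_θ (4 steps, strictly decreasing):
  μ^(1)=60; μ^(2)=43/2; μ^(3)=-17; μ^(4)=-28

((0, 1, 0); (0, 2, 2); (0, 0, 2); (4, 0, 0))


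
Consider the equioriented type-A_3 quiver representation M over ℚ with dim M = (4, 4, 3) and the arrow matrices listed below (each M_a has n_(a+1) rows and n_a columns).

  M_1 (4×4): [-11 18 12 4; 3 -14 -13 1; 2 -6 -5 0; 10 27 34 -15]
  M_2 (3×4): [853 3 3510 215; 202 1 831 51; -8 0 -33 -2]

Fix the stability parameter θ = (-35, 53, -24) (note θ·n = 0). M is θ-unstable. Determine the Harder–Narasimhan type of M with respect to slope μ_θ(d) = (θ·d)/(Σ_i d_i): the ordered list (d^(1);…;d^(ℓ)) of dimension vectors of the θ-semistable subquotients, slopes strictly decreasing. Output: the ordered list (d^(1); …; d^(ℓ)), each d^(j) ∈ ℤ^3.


Interval decomposition of M: I[1,2], I[1,3]^3.
HN type (ℓ=3): μ^(1)=53; μ^(2)=29/2; μ^(3)=-35

((0, 1, 0); (0, 3, 3); (4, 0, 0))


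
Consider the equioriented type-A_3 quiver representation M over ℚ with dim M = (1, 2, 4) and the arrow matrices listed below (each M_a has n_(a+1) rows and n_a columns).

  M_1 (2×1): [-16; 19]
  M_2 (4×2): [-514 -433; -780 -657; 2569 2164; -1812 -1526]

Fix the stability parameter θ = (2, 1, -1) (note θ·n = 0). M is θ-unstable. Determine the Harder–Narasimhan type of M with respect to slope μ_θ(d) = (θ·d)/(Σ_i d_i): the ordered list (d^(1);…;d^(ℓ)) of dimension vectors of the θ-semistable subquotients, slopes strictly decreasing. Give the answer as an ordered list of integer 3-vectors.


Via rank(M_{q-1}∘⋯∘M_p): M ≅ I[1,3], I[2,3], I[3,3]^2.
μ_θ-semistable layers: μ^(1)=2/3; μ^(2)=0; μ^(3)=-1

((1, 1, 1); (0, 1, 1); (0, 0, 2))


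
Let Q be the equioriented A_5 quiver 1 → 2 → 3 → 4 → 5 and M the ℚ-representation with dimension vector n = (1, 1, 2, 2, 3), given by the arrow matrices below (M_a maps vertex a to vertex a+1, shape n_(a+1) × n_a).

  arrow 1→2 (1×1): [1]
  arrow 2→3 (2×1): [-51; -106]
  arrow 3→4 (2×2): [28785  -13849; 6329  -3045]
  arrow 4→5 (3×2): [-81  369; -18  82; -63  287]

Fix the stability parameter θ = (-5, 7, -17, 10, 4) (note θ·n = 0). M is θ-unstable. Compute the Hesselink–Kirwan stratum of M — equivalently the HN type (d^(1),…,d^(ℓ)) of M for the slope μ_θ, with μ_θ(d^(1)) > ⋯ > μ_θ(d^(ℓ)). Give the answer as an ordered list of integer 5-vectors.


Barcode: M ≅ I[1,4], I[3,5], I[5,5]^2. HN layers by μ_θ (5 steps, strictly decreasing):
  μ^(1)=10; μ^(2)=7; μ^(3)=4; μ^(4)=-5; μ^(5)=-17

((0, 0, 0, 1, 0); (0, 0, 0, 1, 1); (0, 0, 0, 0, 2); (1, 1, 1, 0, 0); (0, 0, 1, 0, 0))


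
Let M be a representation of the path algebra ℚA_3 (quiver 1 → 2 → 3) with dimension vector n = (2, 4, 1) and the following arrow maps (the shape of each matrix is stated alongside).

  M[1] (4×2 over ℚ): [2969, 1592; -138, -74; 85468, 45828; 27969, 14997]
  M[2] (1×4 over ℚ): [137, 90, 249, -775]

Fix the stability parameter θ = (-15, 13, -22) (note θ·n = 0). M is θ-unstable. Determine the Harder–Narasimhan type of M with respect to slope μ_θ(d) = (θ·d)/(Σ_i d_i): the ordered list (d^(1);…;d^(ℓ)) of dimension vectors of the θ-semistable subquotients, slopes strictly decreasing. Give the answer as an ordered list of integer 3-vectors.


Interval decomposition of M: I[1,2], I[1,3], I[2,2]^2.
HN type (ℓ=3): μ^(1)=13; μ^(2)=-9/2; μ^(3)=-15

((0, 3, 0); (0, 1, 1); (2, 0, 0))


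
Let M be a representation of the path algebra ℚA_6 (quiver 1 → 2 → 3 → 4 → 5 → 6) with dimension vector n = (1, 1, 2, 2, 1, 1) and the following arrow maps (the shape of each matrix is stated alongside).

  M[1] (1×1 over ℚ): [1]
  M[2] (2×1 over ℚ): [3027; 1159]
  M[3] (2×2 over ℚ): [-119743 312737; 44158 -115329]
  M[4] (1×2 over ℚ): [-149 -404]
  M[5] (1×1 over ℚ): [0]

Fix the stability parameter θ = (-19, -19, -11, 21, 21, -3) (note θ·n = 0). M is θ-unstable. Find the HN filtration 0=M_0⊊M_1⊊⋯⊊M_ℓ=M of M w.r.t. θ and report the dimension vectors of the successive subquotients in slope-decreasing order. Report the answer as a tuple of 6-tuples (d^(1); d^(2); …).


Via rank(M_{q-1}∘⋯∘M_p): M ≅ I[1,5], I[3,4], I[6,6].
μ_θ-semistable layers: μ^(1)=21; μ^(2)=-3; μ^(3)=-11; μ^(4)=-19

((0, 0, 0, 2, 1, 0); (0, 0, 0, 0, 0, 1); (0, 0, 2, 0, 0, 0); (1, 1, 0, 0, 0, 0))


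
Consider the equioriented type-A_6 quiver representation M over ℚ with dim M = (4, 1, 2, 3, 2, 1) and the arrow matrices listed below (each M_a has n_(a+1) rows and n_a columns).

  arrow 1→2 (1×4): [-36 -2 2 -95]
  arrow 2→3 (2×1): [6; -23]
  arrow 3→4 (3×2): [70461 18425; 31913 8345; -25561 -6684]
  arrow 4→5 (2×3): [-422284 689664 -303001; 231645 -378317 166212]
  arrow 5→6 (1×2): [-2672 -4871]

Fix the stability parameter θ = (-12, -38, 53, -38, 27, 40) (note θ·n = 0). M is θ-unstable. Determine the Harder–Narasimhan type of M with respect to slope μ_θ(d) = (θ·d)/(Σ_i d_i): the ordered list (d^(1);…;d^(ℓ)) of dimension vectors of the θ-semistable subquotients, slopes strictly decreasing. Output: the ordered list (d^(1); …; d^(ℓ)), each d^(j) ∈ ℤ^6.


Barcode: M ≅ I[1,1]^3, I[1,5], I[3,4], I[4,6]. HN layers by μ_θ (6 steps, strictly decreasing):
  μ^(1)=40; μ^(2)=27; μ^(3)=15/2; μ^(4)=-12; μ^(5)=-25; μ^(6)=-38

((0, 0, 0, 0, 0, 1); (0, 0, 0, 0, 2, 0); (0, 0, 2, 2, 0, 0); (3, 0, 0, 0, 0, 0); (1, 1, 0, 0, 0, 0); (0, 0, 0, 1, 0, 0))


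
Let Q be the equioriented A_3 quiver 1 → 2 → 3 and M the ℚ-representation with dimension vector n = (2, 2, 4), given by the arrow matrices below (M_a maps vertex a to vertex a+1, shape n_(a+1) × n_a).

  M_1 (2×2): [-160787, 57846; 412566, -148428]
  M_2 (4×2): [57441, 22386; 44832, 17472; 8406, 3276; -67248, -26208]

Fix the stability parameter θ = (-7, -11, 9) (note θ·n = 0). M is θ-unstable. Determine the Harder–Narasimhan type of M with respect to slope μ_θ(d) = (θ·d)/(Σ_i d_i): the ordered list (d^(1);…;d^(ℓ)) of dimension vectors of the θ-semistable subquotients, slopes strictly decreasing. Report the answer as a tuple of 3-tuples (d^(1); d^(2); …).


Via rank(M_{q-1}∘⋯∘M_p): M ≅ I[1,1], I[1,3], I[2,2], I[3,3]^3.
μ_θ-semistable layers: μ^(1)=9; μ^(2)=-7; μ^(3)=-9; μ^(4)=-11

((0, 0, 4); (1, 0, 0); (1, 1, 0); (0, 1, 0))


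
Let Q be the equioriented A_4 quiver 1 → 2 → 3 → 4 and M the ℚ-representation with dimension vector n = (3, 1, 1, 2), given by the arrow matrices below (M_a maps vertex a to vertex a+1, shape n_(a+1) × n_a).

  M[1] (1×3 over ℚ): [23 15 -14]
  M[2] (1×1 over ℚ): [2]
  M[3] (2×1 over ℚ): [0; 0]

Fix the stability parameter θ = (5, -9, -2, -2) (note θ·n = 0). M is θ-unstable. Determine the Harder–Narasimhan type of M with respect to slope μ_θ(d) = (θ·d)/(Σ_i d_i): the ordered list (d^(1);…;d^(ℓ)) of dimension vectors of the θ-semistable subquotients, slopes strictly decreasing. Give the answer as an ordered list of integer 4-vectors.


Via rank(M_{q-1}∘⋯∘M_p): M ≅ I[1,1]^2, I[1,3], I[4,4]^2.
μ_θ-semistable layers: μ^(1)=5; μ^(2)=-2

((2, 0, 0, 0); (1, 1, 1, 2))


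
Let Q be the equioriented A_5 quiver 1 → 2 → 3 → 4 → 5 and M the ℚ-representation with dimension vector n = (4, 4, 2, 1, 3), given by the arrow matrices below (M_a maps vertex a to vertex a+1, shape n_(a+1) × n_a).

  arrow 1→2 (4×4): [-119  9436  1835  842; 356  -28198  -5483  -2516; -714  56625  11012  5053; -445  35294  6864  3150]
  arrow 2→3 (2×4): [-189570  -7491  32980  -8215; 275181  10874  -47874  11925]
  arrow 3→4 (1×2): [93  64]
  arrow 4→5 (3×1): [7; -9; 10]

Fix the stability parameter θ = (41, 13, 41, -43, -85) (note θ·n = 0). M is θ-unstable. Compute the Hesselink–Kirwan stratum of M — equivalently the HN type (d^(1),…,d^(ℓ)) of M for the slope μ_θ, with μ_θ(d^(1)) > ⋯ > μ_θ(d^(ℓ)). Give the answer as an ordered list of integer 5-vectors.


Barcode: M ≅ I[1,1], I[1,2], I[1,3], I[1,5], I[2,2], I[5,5]^2. HN layers by μ_θ (5 steps, strictly decreasing):
  μ^(1)=41; μ^(2)=27; μ^(3)=13; μ^(4)=-33/5; μ^(5)=-85

((1, 0, 1, 0, 0); (2, 2, 0, 0, 0); (0, 1, 0, 0, 0); (1, 1, 1, 1, 1); (0, 0, 0, 0, 2))


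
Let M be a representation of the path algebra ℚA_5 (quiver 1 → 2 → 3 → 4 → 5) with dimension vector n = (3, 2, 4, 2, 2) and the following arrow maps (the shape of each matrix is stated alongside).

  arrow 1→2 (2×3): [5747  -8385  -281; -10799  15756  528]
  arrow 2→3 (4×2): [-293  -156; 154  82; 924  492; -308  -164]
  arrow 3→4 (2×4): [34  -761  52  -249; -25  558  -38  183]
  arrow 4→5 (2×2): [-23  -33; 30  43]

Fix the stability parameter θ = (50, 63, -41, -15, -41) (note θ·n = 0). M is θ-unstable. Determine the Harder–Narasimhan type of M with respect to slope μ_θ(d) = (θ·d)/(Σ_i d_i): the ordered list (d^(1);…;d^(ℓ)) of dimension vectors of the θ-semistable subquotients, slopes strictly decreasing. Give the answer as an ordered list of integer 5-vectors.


Barcode: M ≅ I[1,1], I[1,5]^2, I[3,3]^2. HN layers by μ_θ (3 steps, strictly decreasing):
  μ^(1)=50; μ^(2)=16/5; μ^(3)=-41

((1, 0, 0, 0, 0); (2, 2, 2, 2, 2); (0, 0, 2, 0, 0))


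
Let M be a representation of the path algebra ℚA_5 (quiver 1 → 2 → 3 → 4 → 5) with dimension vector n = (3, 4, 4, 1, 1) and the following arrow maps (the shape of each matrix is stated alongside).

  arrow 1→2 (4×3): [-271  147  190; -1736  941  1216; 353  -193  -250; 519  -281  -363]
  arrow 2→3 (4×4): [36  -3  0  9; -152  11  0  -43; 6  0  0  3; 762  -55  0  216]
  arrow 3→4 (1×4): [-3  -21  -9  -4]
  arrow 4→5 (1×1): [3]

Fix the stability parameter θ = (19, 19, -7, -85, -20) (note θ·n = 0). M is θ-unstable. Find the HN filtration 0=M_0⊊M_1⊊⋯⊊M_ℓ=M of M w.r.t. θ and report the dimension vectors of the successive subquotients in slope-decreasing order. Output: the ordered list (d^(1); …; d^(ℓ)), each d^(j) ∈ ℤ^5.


Barcode: M ≅ I[1,2], I[1,3], I[1,5], I[2,2], I[3,3]^2. HN layers by μ_θ (4 steps, strictly decreasing):
  μ^(1)=19; μ^(2)=31/3; μ^(3)=-7; μ^(4)=-74/5

((1, 2, 0, 0, 0); (1, 1, 1, 0, 0); (0, 0, 2, 0, 0); (1, 1, 1, 1, 1))


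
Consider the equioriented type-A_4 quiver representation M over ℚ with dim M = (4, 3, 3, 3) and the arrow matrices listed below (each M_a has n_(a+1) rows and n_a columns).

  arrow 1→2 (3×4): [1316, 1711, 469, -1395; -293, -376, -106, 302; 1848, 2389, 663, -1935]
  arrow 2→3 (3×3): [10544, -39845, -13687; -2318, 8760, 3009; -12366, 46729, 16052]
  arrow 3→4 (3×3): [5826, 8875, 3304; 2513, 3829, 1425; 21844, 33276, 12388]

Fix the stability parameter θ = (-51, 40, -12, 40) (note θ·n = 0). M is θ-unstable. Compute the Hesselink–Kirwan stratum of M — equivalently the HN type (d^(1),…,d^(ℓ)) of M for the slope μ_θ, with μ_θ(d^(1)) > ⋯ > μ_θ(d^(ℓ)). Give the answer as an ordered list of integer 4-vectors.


Via rank(M_{q-1}∘⋯∘M_p): M ≅ I[1,1], I[1,2], I[1,3], I[1,4], I[3,4], I[4,4].
μ_θ-semistable layers: μ^(1)=40; μ^(2)=14; μ^(3)=-12; μ^(4)=-51

((0, 1, 0, 3); (0, 2, 2, 0); (0, 0, 1, 0); (4, 0, 0, 0))


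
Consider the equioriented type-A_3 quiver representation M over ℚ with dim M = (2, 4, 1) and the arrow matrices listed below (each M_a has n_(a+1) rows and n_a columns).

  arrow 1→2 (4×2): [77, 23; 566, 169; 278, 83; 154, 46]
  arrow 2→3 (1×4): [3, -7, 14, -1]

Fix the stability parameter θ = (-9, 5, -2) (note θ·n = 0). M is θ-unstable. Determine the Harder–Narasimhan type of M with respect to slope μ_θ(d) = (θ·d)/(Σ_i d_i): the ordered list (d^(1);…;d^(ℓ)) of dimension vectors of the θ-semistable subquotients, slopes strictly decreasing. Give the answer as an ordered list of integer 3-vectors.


Interval decomposition of M: I[1,2], I[1,3], I[2,2]^2.
HN type (ℓ=3): μ^(1)=5; μ^(2)=3/2; μ^(3)=-9

((0, 3, 0); (0, 1, 1); (2, 0, 0))


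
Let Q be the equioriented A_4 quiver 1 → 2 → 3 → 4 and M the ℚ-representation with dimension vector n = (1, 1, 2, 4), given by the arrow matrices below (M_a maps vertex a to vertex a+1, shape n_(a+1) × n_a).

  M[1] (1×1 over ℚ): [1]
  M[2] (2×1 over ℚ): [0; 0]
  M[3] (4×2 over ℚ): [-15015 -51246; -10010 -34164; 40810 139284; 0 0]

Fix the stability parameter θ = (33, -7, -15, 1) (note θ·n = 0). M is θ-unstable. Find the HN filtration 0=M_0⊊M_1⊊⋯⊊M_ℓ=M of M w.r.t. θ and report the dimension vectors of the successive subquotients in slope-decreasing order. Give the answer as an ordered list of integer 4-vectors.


Interval decomposition of M: I[1,2], I[3,3], I[3,4], I[4,4]^3.
HN type (ℓ=3): μ^(1)=13; μ^(2)=1; μ^(3)=-15

((1, 1, 0, 0); (0, 0, 0, 4); (0, 0, 2, 0))
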